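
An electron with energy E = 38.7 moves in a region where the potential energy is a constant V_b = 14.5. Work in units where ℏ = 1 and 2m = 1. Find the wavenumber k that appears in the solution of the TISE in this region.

With E > V_b the solution is oscillatory, ψ ∝ e^{±ikx} with k = √(2m(E − V_b))/ℏ.
k = √(2 × 0.5 × 24.2) = 4.919.

k = 4.92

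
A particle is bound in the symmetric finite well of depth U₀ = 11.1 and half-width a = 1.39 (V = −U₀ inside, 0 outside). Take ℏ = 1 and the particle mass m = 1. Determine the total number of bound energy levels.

The dimensionless depth is z₀ = a√(2mU₀)/ℏ = 1.39 × √(22.20) = 6.549.
The even/odd transcendental equations gain one root per π/2 in z₀, giving N = 1 + ⌊2z₀/π⌋ = 1 + ⌊4.169⌋ = 5.

N = 5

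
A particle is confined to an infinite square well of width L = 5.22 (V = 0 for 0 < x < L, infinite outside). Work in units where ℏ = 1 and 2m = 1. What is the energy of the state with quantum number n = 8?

Requiring ψ(0) = ψ(L) = 0 quantises k = nπ/L, hence E_n = ℏ²k²/2m = n²π²ℏ²/(2mL²).
E_8 = 8² × π² / (2 × 0.5 × 5.22²) = 23.18.

E = 23.2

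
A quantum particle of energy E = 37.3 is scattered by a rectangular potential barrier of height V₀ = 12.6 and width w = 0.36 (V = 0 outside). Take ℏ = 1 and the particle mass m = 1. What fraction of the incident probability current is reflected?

R = 0.0140

E > V₀: inside the barrier k₂ = √(2m(E − V₀))/ℏ = 7.029, k₂w = 2.530.
T = [1 + V₀² sin²(k₂w) / (4E(E − V₀))]⁻¹ = 1/1.014 = 0.986.
R = 1 − T = 0.0140.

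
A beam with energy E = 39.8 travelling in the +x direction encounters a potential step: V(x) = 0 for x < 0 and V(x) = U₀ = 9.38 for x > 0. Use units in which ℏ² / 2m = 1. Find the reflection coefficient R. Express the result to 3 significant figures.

R = 0.00450

The wavenumbers are k₁ = √(2mE)/ℏ = 6.309 on the left and k₂ = √(2m(E − U₀))/ℏ = 5.515 on the right.
Matching ψ and ψ′ at x = 0 gives r = (k₁ − k₂)/(k₁ + k₂), so R = r² = 0.004501 and T = 1 − R = 0.9955.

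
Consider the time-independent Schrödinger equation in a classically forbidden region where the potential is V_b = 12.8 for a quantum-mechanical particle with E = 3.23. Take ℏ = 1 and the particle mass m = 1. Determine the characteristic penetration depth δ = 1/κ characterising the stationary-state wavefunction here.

δ = 0.229

Since E < V_b the TISE in this region is ψ'' = κ²ψ with κ = √(2m(V_b − E))/ℏ.
κ = √(2 × 1 × 9.57) = 4.375. The penetration depth is δ = 1/κ = 0.229.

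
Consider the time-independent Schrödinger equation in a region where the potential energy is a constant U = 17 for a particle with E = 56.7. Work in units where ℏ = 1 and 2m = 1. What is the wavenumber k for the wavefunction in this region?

k = 6.30

With E > U the solution is oscillatory, ψ ∝ e^{±ikx} with k = √(2m(E − U))/ℏ.
k = √(2 × 0.5 × 39.7) = 6.301.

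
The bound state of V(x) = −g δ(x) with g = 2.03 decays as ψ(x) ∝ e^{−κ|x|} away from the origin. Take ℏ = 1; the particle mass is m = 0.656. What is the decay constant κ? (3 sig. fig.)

κ = 1.33

Integrate −(ℏ²/2m)ψ'' − gδ(x)ψ = Eψ from −ε to +ε: the ψ'' term gives ψ'(0⁺) − ψ'(0⁻) and the δ term gives −(2mg/ℏ²)ψ(0).
With ψ ∝ e^{−κ|x|} this yields −2κ = −2mg/ℏ², so κ = mg/ℏ² = 1.332.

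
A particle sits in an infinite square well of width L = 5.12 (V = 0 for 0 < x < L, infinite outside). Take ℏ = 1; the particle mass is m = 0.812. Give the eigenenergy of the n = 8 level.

E = 14.8

Requiring ψ(0) = ψ(L) = 0 quantises k = nπ/L, hence E_n = ℏ²k²/2m = n²π²ℏ²/(2mL²).
E_8 = 8² × π² / (2 × 0.812 × 5.12²) = 14.84.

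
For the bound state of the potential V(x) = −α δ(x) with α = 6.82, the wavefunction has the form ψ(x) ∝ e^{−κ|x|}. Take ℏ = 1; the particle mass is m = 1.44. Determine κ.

κ = 9.82

Integrating the TISE across x = 0 gives the cusp condition ψ'(0⁺) − ψ'(0⁻) = −(2mα/ℏ²)ψ(0).
With ψ ∝ e^{−κ|x|} this yields −2κ = −2mα/ℏ², so κ = mα/ℏ² = 9.821.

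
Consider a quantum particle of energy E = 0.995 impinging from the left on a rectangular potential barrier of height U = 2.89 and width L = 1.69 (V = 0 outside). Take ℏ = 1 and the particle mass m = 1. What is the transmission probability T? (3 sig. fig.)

E < U: inside the barrier ψ ∝ e^{±κx} with κ = √(2m(U − E))/ℏ = 1.947.
κL = 3.290, sinh(κL) = 13.40.
The exact tunnelling result is T⁻¹ = 1 + U² sinh²(κL) / [4E(U − E)] = 200.0, so T = 0.00500.

T = 0.00500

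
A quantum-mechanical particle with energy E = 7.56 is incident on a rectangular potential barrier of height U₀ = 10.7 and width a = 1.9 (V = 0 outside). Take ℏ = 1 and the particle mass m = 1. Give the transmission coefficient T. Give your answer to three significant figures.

T = 0.000243

Since E < U₀ the interior solution is evanescent with decay constant κ = √(2m(U₀ − E))/ℏ = 2.506.
κa = 4.761, sinh(κa) = 58.45.
Matching ψ, ψ′ at both faces gives T = [1 + U₀² sinh²(κa) / (4E(U₀ − E))]⁻¹ = 1/4120 = 0.000243.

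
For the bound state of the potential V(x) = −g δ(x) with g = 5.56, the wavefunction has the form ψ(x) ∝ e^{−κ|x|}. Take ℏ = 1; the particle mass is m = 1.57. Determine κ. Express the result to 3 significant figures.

κ = 8.73

Integrate −(ℏ²/2m)ψ'' − gδ(x)ψ = Eψ from −ε to +ε: the ψ'' term gives ψ'(0⁺) − ψ'(0⁻) and the δ term gives −(2mg/ℏ²)ψ(0).
With ψ ∝ e^{−κ|x|} this yields −2κ = −2mg/ℏ², so κ = mg/ℏ² = 8.729.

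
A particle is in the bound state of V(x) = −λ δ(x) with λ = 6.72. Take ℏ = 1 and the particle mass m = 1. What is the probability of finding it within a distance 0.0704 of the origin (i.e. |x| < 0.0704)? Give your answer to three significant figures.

The normalised bound state is ψ = √κ e^{−κ|x|} with κ = mλ/ℏ² = 6.720.
P(|x| < d) = ∫_{−d}^{d} κ e^{−2κ|x|} dx = 1 − e^{−2κd} = 1 − e^{−0.9462} = 0.6118.

P = 0.612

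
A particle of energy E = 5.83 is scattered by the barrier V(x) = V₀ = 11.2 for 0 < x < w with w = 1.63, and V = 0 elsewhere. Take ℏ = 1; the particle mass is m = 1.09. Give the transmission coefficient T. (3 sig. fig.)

T = 0.0000572

Since E < V₀ the interior solution is evanescent with decay constant κ = √(2m(V₀ − E))/ℏ = 3.421.
κw = 5.577, sinh(κw) = 132.1.
The exact tunnelling result is T⁻¹ = 1 + V₀² sinh²(κw) / [4E(V₀ − E)] = 17490, so T = 0.0000572.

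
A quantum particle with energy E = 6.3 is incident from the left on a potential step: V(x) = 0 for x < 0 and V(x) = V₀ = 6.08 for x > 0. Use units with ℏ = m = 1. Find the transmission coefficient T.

T = 0.531

On each side the TISE gives plane waves with k = √(2m(E − V))/ℏ: k₁ = √(2·1·6.3) = 3.550, k₂ = √(2·1·0.22) = 0.6633.
Matching ψ and ψ′ at x = 0 gives r = (k₁ − k₂)/(k₁ + k₂), so R = r² = 0.4694 and T = 1 − R = 0.5306.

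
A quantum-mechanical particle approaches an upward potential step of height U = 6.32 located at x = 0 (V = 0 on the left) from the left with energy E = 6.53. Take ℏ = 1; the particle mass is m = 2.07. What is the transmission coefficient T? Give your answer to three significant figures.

T = 0.516

On each side the TISE gives plane waves with k = √(2m(E − V))/ℏ: k₁ = √(2·2.07·6.53) = 5.199, k₂ = √(2·2.07·0.21) = 0.9324.
Matching ψ and ψ′ at x = 0 gives r = (k₁ − k₂)/(k₁ + k₂), so R = r² = 0.4842 and T = 1 − R = 0.5158.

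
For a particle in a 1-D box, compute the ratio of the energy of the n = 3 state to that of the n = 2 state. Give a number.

E_n = n²π²ℏ²/(2mL²) so the ratio is n₂²/n₁² = 9/4 = 2.25.

2.25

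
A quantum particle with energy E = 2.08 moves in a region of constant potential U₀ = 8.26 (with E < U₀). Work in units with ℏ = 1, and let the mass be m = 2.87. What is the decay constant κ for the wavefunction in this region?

κ = 5.96

Since E < U₀ the TISE in this region is ψ'' = κ²ψ with κ = √(2m(U₀ − E))/ℏ.
κ = √(2 × 2.87 × 6.18) = 5.956.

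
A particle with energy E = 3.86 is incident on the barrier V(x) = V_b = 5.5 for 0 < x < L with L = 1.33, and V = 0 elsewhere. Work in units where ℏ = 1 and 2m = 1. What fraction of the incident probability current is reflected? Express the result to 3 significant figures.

R = 0.894

Since E < V_b the interior solution is evanescent with decay constant κ = √(2m(V_b − E))/ℏ = 1.281.
κL = 1.703, sinh(κL) = 2.655.
Matching ψ, ψ′ at both faces gives T = [1 + V_b² sinh²(κL) / (4E(V_b − E))]⁻¹ = 1/9.420 = 0.106.
R = 1 − T = 0.894.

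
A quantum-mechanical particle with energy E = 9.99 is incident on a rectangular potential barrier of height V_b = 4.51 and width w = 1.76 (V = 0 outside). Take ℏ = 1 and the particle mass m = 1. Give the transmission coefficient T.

E > V_b: inside the barrier k₂ = √(2m(E − V_b))/ℏ = 3.311, k₂w = 5.827.
T = [1 + V_b² sin²(k₂w) / (4E(E − V_b))]⁻¹ = 1/1.018 = 0.982.

T = 0.982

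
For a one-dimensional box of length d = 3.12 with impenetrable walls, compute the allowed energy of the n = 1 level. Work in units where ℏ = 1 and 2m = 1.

Requiring ψ(0) = ψ(d) = 0 quantises k = nπ/d, hence E_n = ℏ²k²/2m = n²π²ℏ²/(2md²).
E_1 = 1² × π² / (2 × 0.5 × 3.12²) = 1.014.

E = 1.01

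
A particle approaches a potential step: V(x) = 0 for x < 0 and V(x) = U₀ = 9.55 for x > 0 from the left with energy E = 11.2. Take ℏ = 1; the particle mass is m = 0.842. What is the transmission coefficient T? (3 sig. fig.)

The wavenumbers are k₁ = √(2mE)/ℏ = 4.343 on the left and k₂ = √(2m(E − U₀))/ℏ = 1.667 on the right.
Matching ψ and ψ′ at x = 0 gives r = (k₁ − k₂)/(k₁ + k₂), so R = r² = 0.1983 and T = 1 − R = 0.8017.

T = 0.802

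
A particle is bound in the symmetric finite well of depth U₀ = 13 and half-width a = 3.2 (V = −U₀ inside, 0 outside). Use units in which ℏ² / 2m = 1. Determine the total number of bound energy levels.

N = 8

The dimensionless depth is z₀ = a√(2mU₀)/ℏ = 3.2 × √(13.00) = 11.54.
A new bound state (alternating even/odd) appears each time z₀ passes a multiple of π/2, so N = ⌊2z₀/π⌋ + 1 = ⌊7.345⌋ + 1 = 8.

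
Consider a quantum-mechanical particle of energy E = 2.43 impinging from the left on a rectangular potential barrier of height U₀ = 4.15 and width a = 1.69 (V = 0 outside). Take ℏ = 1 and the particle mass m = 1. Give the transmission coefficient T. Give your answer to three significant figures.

E < U₀: inside the barrier ψ ∝ e^{±κx} with κ = √(2m(U₀ − E))/ℏ = 1.855.
κa = 3.134, sinh(κa) = 11.47.
The exact tunnelling result is T⁻¹ = 1 + U₀² sinh²(κa) / [4E(U₀ − E)] = 136.4, so T = 0.00733.

T = 0.00733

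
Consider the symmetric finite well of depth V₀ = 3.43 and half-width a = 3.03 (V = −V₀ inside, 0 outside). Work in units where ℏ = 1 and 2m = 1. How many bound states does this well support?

N = 4

The dimensionless depth is z₀ = a√(2mV₀)/ℏ = 3.03 × √(3.430) = 5.612.
A new bound state (alternating even/odd) appears each time z₀ passes a multiple of π/2, so N = ⌊2z₀/π⌋ + 1 = ⌊3.572⌋ + 1 = 4.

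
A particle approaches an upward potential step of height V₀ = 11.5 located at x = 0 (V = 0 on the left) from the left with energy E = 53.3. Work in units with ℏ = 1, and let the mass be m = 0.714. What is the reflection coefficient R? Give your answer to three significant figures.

R = 0.00368

On each side the TISE gives plane waves with k = √(2m(E − V))/ℏ: k₁ = √(2·0.714·53.3) = 8.724, k₂ = √(2·0.714·41.8) = 7.726.
Continuity of ψ and ψ′ at the step yields the reflection amplitude r = (k₁ − k₂)/(k₁ + k₂) = 0.06069; thus R = |r|² = 0.003683, T = 0.9963.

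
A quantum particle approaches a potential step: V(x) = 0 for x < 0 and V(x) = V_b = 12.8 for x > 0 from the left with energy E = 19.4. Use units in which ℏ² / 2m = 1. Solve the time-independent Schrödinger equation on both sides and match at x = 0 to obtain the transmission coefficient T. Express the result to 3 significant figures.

T = 0.931

On each side the TISE gives plane waves with k = √(2m(E − V))/ℏ: k₁ = √(2·½·19.4) = 4.405, k₂ = √(2·½·6.6) = 2.569.
Continuity of ψ and ψ′ at the step yields the reflection amplitude r = (k₁ − k₂)/(k₁ + k₂) = 0.2632; thus R = |r|² = 0.06928, T = 0.9307.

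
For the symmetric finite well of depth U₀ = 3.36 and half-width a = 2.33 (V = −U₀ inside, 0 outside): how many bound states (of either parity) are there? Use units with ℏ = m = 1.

N = 4

The dimensionless depth is z₀ = a√(2mU₀)/ℏ = 2.33 × √(6.720) = 6.040.
A new bound state (alternating even/odd) appears each time z₀ passes a multiple of π/2, so N = ⌊2z₀/π⌋ + 1 = ⌊3.845⌋ + 1 = 4.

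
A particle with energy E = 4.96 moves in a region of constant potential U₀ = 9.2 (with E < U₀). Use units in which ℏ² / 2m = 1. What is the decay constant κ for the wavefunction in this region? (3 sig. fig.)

Since E < U₀ the TISE in this region is ψ'' = κ²ψ with κ = √(2m(U₀ − E))/ℏ.
κ = √(2 × 0.5 × 4.24) = 2.059.

κ = 2.06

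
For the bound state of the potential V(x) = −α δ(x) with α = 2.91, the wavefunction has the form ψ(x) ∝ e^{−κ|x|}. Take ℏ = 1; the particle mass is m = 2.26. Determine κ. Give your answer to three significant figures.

κ = 6.58

Integrate −(ℏ²/2m)ψ'' − αδ(x)ψ = Eψ from −ε to +ε: the ψ'' term gives ψ'(0⁺) − ψ'(0⁻) and the δ term gives −(2mα/ℏ²)ψ(0).
With ψ ∝ e^{−κ|x|} this yields −2κ = −2mα/ℏ², so κ = mα/ℏ² = 6.577.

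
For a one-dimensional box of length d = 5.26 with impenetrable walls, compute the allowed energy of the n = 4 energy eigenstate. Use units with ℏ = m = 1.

Requiring ψ(0) = ψ(d) = 0 quantises k = nπ/d, hence E_n = ℏ²k²/2m = n²π²ℏ²/(2md²).
E_4 = 4² × π² / (2 × 1 × 5.26²) = 2.854.

E = 2.85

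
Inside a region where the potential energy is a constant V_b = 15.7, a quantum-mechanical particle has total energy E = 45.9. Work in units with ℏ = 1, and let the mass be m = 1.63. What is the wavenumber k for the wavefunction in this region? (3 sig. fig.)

k = 9.92

With E > V_b the solution is oscillatory, ψ ∝ e^{±ikx} with k = √(2m(E − V_b))/ℏ.
k = √(2 × 1.63 × 30.2) = 9.922.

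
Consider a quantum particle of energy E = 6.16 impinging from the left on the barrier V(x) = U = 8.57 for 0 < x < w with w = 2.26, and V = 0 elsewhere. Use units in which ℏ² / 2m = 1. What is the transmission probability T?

T = 0.00290

Since E < U the interior solution is evanescent with decay constant κ = √(2m(U − E))/ℏ = 1.552.
κw = 3.508, sinh(κw) = 16.68.
Matching ψ, ψ′ at both faces gives T = [1 + U² sinh²(κw) / (4E(U − E))]⁻¹ = 1/345.3 = 0.00290.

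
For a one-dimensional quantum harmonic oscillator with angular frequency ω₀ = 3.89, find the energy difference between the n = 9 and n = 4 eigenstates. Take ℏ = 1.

ΔE = 19.5

E_n = ℏω₀(n + ½), so ΔE = (9 − 4) ℏω₀ = 5 × 3.89 = 19.45.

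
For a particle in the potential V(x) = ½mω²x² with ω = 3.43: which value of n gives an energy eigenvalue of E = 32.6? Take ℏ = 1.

n = 9

E_n = ℏω(n + ½) ⇒ n = E/(ℏω) − ½ = 32.6/3.43 − 0.5 = 9.004 → n = 9.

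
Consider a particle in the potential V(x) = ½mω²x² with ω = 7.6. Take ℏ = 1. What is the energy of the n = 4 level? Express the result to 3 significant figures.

E = 34.2

The oscillator eigenvalues are E_n = ℏω(n + ½), so E_4 = 7.6 × 4.5 = 34.20.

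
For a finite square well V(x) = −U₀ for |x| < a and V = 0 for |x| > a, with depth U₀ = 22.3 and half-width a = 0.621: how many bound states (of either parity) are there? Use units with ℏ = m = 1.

N = 3

Define the well-strength parameter z₀ = (a/ℏ)√(2mU₀) = 0.621 × √(2·1·22.3) = 4.147.
The even/odd transcendental equations gain one root per π/2 in z₀, giving N = 1 + ⌊2z₀/π⌋ = 1 + ⌊2.640⌋ = 3.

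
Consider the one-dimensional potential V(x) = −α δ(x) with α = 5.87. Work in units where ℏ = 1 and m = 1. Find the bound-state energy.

E = -17.2

For x ≠ 0 the bound state is ψ ∝ e^{−κ|x|}; integrating the TISE across the delta gives the cusp condition 2κ = 2mα/ℏ², so κ = 5.870.
Then E = −ℏ²κ²/(2m) = −mα²/(2ℏ²) = -17.23.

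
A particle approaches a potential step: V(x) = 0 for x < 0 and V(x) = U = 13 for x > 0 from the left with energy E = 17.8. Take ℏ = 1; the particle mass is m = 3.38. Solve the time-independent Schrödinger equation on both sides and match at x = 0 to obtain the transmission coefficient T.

The wavenumbers are k₁ = √(2mE)/ℏ = 10.97 on the left and k₂ = √(2m(E − U))/ℏ = 5.696 on the right.
Matching ψ and ψ′ at x = 0 gives r = (k₁ − k₂)/(k₁ + k₂), so R = r² = 0.1001 and T = 1 − R = 0.8999.

T = 0.900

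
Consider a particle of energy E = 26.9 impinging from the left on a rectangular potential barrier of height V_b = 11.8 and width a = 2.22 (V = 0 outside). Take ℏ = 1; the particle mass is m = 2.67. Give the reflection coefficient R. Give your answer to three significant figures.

R = 0.0628

Above the barrier the interior wavenumber is k₂ = √(2m(E − V_b))/ℏ = 8.980, giving phase k₂a = 19.93.
Matching at both interfaces gives T⁻¹ = 1 + V_b² sin²(k₂a) / [4E(E − V_b)] = 1.067, hence T = 0.937.
R = 1 − T = 0.0628.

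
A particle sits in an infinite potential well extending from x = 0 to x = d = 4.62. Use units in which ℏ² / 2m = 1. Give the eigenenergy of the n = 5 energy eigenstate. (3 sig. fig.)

E = 11.6

The infinite-well eigenfunctions ψ_n = √(2/d) sin(nπx/d) vanish at both walls, giving E_n = n²π²ℏ²/(2md²).
E_5 = 5² × π² / (2 × 0.5 × 4.62²) = 11.56.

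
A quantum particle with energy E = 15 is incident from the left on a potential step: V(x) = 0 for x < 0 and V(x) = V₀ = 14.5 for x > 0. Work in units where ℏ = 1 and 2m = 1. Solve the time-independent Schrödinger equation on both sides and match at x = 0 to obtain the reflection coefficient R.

R = 0.478

On each side the TISE gives plane waves with k = √(2m(E − V))/ℏ: k₁ = √(2·½·15) = 3.873, k₂ = √(2·½·0.5) = 0.7071.
Continuity of ψ and ψ′ at the step yields the reflection amplitude r = (k₁ − k₂)/(k₁ + k₂) = 0.6912; thus R = |r|² = 0.4778, T = 0.5222.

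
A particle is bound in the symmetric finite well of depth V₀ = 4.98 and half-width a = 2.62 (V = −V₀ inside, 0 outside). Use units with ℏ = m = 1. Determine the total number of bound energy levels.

Define the well-strength parameter z₀ = (a/ℏ)√(2mV₀) = 2.62 × √(2·1·4.98) = 8.269.
The even/odd transcendental equations gain one root per π/2 in z₀, giving N = 1 + ⌊2z₀/π⌋ = 1 + ⌊5.264⌋ = 6.

N = 6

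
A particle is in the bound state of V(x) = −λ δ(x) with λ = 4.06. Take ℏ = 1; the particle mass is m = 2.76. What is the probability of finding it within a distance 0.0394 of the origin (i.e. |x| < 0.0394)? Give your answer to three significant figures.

The normalised bound state is ψ = √κ e^{−κ|x|} with κ = mλ/ℏ² = 11.21.
P(|x| < d) = ∫_{−d}^{d} κ e^{−2κ|x|} dx = 1 − e^{−2κd} = 1 − e^{−0.8830} = 0.5865.

P = 0.586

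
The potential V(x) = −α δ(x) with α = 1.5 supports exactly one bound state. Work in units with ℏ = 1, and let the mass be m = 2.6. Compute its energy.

E = -2.93

The bound state is ψ(x) = √κ e^{−κ|x|}. The derivative jump ψ'(0⁺) − ψ'(0⁻) = −(2mα/ℏ²)ψ(0) fixes κ = mα/ℏ² = 3.900.
Then E = −ℏ²κ²/(2m) = −mα²/(2ℏ²) = -2.925.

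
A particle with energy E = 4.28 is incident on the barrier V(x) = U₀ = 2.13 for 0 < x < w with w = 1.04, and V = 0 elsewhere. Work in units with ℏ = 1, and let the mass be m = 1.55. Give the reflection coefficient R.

Above the barrier the interior wavenumber is k₂ = √(2m(E − U₀))/ℏ = 2.582, giving phase k₂w = 2.685.
T = [1 + U₀² sin²(k₂w) / (4E(E − U₀))]⁻¹ = 1/1.024 = 0.977.
R = 1 − T = 0.0234.

R = 0.0234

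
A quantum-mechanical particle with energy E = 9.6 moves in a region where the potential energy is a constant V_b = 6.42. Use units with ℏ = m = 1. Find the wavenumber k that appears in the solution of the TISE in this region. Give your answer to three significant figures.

With E > V_b the solution is oscillatory, ψ ∝ e^{±ikx} with k = √(2m(E − V_b))/ℏ.
k = √(2 × 1 × 3.18) = 2.522.

k = 2.52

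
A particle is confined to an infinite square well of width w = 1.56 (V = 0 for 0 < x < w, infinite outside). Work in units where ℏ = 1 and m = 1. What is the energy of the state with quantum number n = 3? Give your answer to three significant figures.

E = 18.3

Requiring ψ(0) = ψ(w) = 0 quantises k = nπ/w, hence E_n = ℏ²k²/2m = n²π²ℏ²/(2mw²).
E_3 = 3² × π² / (2 × 1 × 1.56²) = 18.25.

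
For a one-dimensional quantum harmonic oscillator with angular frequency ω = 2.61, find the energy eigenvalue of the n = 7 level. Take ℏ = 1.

E = 19.6

The oscillator eigenvalues are E_n = ℏω(n + ½), so E_7 = 2.61 × 7.5 = 19.58.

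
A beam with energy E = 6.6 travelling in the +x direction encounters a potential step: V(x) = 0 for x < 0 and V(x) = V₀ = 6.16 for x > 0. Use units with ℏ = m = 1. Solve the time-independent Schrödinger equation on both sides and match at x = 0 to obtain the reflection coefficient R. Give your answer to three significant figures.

R = 0.348

On each side the TISE gives plane waves with k = √(2m(E − V))/ℏ: k₁ = √(2·1·6.6) = 3.633, k₂ = √(2·1·0.44) = 0.9381.
Continuity of ψ and ψ′ at the step yields the reflection amplitude r = (k₁ − k₂)/(k₁ + k₂) = 0.5896; thus R = |r|² = 0.3476, T = 0.6524.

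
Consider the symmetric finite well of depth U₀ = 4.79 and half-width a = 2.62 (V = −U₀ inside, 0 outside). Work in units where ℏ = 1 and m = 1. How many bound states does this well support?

N = 6

The dimensionless depth is z₀ = a√(2mU₀)/ℏ = 2.62 × √(9.580) = 8.109.
The even/odd transcendental equations gain one root per π/2 in z₀, giving N = 1 + ⌊2z₀/π⌋ = 1 + ⌊5.163⌋ = 6.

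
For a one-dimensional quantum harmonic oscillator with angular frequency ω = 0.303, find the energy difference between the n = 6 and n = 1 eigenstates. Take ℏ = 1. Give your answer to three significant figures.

ΔE = 1.52

E_n = ℏω(n + ½), so ΔE = (6 − 1) ℏω = 5 × 0.303 = 1.515.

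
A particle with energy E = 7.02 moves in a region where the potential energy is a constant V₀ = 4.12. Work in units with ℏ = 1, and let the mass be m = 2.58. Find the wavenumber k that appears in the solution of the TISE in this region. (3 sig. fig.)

With E > V₀ the solution is oscillatory, ψ ∝ e^{±ikx} with k = √(2m(E − V₀))/ℏ.
k = √(2 × 2.58 × 2.9) = 3.868.

k = 3.87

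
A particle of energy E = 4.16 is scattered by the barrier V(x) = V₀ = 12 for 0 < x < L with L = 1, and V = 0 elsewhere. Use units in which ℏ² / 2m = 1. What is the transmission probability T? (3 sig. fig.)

E < V₀: inside the barrier ψ ∝ e^{±κx} with κ = √(2m(V₀ − E))/ℏ = 2.800.
κL = 2.800, sinh(κL) = 8.192.
Matching ψ, ψ′ at both faces gives T = [1 + V₀² sinh²(κL) / (4E(V₀ − E))]⁻¹ = 1/75.07 = 0.0133.

T = 0.0133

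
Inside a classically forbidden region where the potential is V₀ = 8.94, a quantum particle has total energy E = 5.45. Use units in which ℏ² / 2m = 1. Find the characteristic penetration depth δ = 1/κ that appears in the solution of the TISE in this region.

δ = 0.535

Since E < V₀ the TISE in this region is ψ'' = κ²ψ with κ = √(2m(V₀ − E))/ℏ.
κ = √(2 × 0.5 × 3.49) = 1.868. The penetration depth is δ = 1/κ = 0.535.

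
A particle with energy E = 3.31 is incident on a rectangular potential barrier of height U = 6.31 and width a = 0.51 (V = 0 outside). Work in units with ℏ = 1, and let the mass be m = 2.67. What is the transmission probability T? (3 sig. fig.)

T = 0.0651

Since E < U the interior solution is evanescent with decay constant κ = √(2m(U − E))/ℏ = 4.002.
κa = 2.041, sinh(κa) = 3.785.
The exact tunnelling result is T⁻¹ = 1 + U² sinh²(κa) / [4E(U − E)] = 15.36, so T = 0.0651.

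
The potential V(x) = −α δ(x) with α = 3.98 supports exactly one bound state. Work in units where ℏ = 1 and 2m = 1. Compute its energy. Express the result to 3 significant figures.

E = -3.96

For x ≠ 0 the bound state is ψ ∝ e^{−κ|x|}; integrating the TISE across the delta gives the cusp condition 2κ = 2mα/ℏ², so κ = 1.990.
Then E = −ℏ²κ²/(2m) = −mα²/(2ℏ²) = -3.960.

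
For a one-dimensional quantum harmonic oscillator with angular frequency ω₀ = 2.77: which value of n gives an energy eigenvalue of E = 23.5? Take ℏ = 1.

n = 8

E_n = ℏω₀(n + ½) ⇒ n = E/(ℏω₀) − ½ = 23.5/2.77 − 0.5 = 7.984 → n = 8.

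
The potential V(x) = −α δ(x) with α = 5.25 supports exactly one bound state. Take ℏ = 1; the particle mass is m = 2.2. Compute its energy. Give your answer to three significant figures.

The bound state is ψ(x) = √κ e^{−κ|x|}. The derivative jump ψ'(0⁺) − ψ'(0⁻) = −(2mα/ℏ²)ψ(0) fixes κ = mα/ℏ² = 11.55.
Then E = −ℏ²κ²/(2m) = −mα²/(2ℏ²) = -30.32.

E = -30.3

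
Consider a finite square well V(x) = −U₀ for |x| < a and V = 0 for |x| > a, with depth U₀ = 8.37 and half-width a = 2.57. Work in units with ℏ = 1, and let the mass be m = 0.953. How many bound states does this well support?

N = 7

The dimensionless depth is z₀ = a√(2mU₀)/ℏ = 2.57 × √(15.95) = 10.26.
The even/odd transcendental equations gain one root per π/2 in z₀, giving N = 1 + ⌊2z₀/π⌋ = 1 + ⌊6.535⌋ = 7.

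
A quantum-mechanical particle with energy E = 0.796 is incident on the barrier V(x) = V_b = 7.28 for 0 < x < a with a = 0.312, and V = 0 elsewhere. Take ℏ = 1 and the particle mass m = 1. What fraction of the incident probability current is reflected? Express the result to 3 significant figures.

R = 0.829

E < V_b: inside the barrier ψ ∝ e^{±κx} with κ = √(2m(V_b − E))/ℏ = 3.601.
κa = 1.124, sinh(κa) = 1.375.
The exact tunnelling result is T⁻¹ = 1 + V_b² sinh²(κa) / [4E(V_b − E)] = 5.856, so T = 0.171.
R = 1 − T = 0.829.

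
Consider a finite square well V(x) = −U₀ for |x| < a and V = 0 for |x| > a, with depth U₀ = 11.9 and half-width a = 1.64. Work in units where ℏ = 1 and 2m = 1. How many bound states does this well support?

Define the well-strength parameter z₀ = (a/ℏ)√(2mU₀) = 1.64 × √(2·0.5·11.9) = 5.657.
The even/odd transcendental equations gain one root per π/2 in z₀, giving N = 1 + ⌊2z₀/π⌋ = 1 + ⌊3.602⌋ = 4.

N = 4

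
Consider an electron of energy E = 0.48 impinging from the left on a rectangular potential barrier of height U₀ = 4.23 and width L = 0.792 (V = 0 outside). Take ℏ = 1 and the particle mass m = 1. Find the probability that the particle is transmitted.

T = 0.0211

Since E < U₀ the interior solution is evanescent with decay constant κ = √(2m(U₀ − E))/ℏ = 2.739.
κL = 2.169, sinh(κL) = 4.318.
The exact tunnelling result is T⁻¹ = 1 + U₀² sinh²(κL) / [4E(U₀ − E)] = 47.33, so T = 0.0211.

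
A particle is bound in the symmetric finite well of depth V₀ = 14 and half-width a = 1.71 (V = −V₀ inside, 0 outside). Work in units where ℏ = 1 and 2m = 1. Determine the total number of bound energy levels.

N = 5

Define the well-strength parameter z₀ = (a/ℏ)√(2mV₀) = 1.71 × √(2·0.5·14) = 6.398.
The even/odd transcendental equations gain one root per π/2 in z₀, giving N = 1 + ⌊2z₀/π⌋ = 1 + ⌊4.073⌋ = 5.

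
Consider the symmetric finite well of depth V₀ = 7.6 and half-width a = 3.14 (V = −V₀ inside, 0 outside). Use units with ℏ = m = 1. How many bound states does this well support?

Define the well-strength parameter z₀ = (a/ℏ)√(2mV₀) = 3.14 × √(2·1·7.6) = 12.24.
A new bound state (alternating even/odd) appears each time z₀ passes a multiple of π/2, so N = ⌊2z₀/π⌋ + 1 = ⌊7.793⌋ + 1 = 8.

N = 8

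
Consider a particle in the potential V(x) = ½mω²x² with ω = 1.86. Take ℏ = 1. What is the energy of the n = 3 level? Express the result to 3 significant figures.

Using E_n = (n + ½)ℏω: E_3 = 3.5 × 1.86 = 6.510.

E = 6.51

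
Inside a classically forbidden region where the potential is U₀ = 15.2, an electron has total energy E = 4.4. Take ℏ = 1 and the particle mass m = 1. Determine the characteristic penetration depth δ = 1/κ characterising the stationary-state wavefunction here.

δ = 0.215

Since E < U₀ the TISE in this region is ψ'' = κ²ψ with κ = √(2m(U₀ − E))/ℏ.
κ = √(2 × 1 × 10.8) = 4.648. The penetration depth is δ = 1/κ = 0.215.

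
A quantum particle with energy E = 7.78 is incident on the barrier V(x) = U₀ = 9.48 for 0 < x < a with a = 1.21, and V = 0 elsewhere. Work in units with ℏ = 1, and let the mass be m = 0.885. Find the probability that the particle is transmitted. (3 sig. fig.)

E < U₀: inside the barrier ψ ∝ e^{±κx} with κ = √(2m(U₀ − E))/ℏ = 1.735.
κa = 2.099, sinh(κa) = 4.017.
Matching ψ, ψ′ at both faces gives T = [1 + U₀² sinh²(κa) / (4E(U₀ − E))]⁻¹ = 1/28.42 = 0.0352.

T = 0.0352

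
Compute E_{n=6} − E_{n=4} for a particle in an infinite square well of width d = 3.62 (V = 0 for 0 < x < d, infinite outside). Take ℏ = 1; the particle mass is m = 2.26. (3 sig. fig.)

ΔE = 3.33

E_n = n²π²ℏ²/(2md²), so ΔE = (6² − 4²) π²ℏ²/(2md²).
ΔE = 20 × π² / (2 × 2.26 × 3.62²) = 3.333.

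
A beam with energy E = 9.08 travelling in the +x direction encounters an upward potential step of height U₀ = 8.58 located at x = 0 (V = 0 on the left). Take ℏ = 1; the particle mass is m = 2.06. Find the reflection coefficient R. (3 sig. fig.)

On each side the TISE gives plane waves with k = √(2m(E − V))/ℏ: k₁ = √(2·2.06·9.08) = 6.116, k₂ = √(2·2.06·0.5) = 1.435.
Matching ψ and ψ′ at x = 0 gives r = (k₁ − k₂)/(k₁ + k₂), so R = r² = 0.3842 and T = 1 − R = 0.6158.

R = 0.384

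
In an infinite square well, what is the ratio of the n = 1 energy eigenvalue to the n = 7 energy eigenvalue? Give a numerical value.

0.0204082

Since E_n ∝ n², the ratio is (1/7)² = 0.0204082.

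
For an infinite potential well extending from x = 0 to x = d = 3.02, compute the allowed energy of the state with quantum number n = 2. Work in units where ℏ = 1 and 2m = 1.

E = 4.33

The infinite-well eigenfunctions ψ_n = √(2/d) sin(nπx/d) vanish at both walls, giving E_n = n²π²ℏ²/(2md²).
E_2 = 2² × π² / (2 × 0.5 × 3.02²) = 4.329.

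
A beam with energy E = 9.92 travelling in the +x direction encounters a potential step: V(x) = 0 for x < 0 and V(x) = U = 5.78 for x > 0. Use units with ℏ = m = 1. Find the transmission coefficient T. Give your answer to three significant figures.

The wavenumbers are k₁ = √(2mE)/ℏ = 4.454 on the left and k₂ = √(2m(E − U))/ℏ = 2.877 on the right.
Continuity of ψ and ψ′ at the step yields the reflection amplitude r = (k₁ − k₂)/(k₁ + k₂) = 0.2151; thus R = |r|² = 0.04625, T = 0.9538.

T = 0.954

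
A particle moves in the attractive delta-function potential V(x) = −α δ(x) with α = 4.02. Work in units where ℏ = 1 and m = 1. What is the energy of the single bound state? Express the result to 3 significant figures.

E = -8.08

For x ≠ 0 the bound state is ψ ∝ e^{−κ|x|}; integrating the TISE across the delta gives the cusp condition 2κ = 2mα/ℏ², so κ = 4.020.
Then E = −ℏ²κ²/(2m) = −mα²/(2ℏ²) = -8.080.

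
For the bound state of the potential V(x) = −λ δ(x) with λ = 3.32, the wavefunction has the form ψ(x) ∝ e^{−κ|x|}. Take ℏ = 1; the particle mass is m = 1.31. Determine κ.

κ = 4.35

Integrate −(ℏ²/2m)ψ'' − λδ(x)ψ = Eψ from −ε to +ε: the ψ'' term gives ψ'(0⁺) − ψ'(0⁻) and the δ term gives −(2mλ/ℏ²)ψ(0).
With ψ ∝ e^{−κ|x|} this yields −2κ = −2mλ/ℏ², so κ = mλ/ℏ² = 4.349.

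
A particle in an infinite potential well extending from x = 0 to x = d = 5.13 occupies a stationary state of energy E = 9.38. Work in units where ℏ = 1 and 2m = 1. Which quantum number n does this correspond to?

For an infinite well E_n = n²π²ℏ²/(2md²), so n = (d/πℏ)√(2mE).
n = (5.13/π) × √(2 × 0.5 × 9.38) = 5.001 → n = 5.

n = 5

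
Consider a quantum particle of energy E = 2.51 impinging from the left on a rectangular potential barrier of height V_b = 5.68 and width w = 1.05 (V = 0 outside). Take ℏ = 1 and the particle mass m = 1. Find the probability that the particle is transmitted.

E < V_b: inside the barrier ψ ∝ e^{±κx} with κ = √(2m(V_b − E))/ℏ = 2.518.
κw = 2.644, sinh(κw) = 6.998.
Matching ψ, ψ′ at both faces gives T = [1 + V_b² sinh²(κw) / (4E(V_b − E))]⁻¹ = 1/50.64 = 0.0197.

T = 0.0197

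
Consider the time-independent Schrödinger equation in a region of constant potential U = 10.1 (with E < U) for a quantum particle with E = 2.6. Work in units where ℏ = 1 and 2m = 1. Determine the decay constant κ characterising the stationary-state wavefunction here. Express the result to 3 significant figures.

Since E < U the TISE in this region is ψ'' = κ²ψ with κ = √(2m(U − E))/ℏ.
κ = √(2 × 0.5 × 7.5) = 2.739.

κ = 2.74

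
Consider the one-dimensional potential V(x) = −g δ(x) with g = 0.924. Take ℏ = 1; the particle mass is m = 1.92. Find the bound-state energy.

E = -0.820

For x ≠ 0 the bound state is ψ ∝ e^{−κ|x|}; integrating the TISE across the delta gives the cusp condition 2κ = 2mg/ℏ², so κ = 1.774.
Then E = −ℏ²κ²/(2m) = −mg²/(2ℏ²) = -0.8196.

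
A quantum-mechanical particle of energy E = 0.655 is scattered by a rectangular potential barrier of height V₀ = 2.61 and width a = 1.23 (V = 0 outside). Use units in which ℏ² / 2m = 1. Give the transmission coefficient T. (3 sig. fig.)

T = 0.0934

E < V₀: inside the barrier ψ ∝ e^{±κx} with κ = √(2m(V₀ − E))/ℏ = 1.398.
κa = 1.720, sinh(κa) = 2.702.
The exact tunnelling result is T⁻¹ = 1 + V₀² sinh²(κa) / [4E(V₀ − E)] = 10.71, so T = 0.0934.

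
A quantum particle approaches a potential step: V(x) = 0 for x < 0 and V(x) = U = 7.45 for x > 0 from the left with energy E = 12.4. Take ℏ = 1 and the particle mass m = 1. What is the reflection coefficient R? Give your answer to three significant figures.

On each side the TISE gives plane waves with k = √(2m(E − V))/ℏ: k₁ = √(2·1·12.4) = 4.980, k₂ = √(2·1·4.95) = 3.146.
Matching ψ and ψ′ at x = 0 gives r = (k₁ − k₂)/(k₁ + k₂), so R = r² = 0.05091 and T = 1 − R = 0.9491.

R = 0.0509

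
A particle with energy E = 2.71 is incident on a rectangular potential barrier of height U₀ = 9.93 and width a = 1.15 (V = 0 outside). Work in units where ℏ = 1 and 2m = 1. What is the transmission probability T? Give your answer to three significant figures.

E < U₀: inside the barrier ψ ∝ e^{±κx} with κ = √(2m(U₀ − E))/ℏ = 2.687.
κa = 3.090, sinh(κa) = 10.97.
Matching ψ, ψ′ at both faces gives T = [1 + U₀² sinh²(κa) / (4E(U₀ − E))]⁻¹ = 1/152.5 = 0.00656.

T = 0.00656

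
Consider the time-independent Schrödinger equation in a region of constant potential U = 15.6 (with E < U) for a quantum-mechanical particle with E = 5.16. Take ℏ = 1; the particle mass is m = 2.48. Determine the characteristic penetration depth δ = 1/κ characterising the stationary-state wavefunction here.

δ = 0.139

Since E < U the TISE in this region is ψ'' = κ²ψ with κ = √(2m(U − E))/ℏ.
κ = √(2 × 2.48 × 10.44) = 7.196. The penetration depth is δ = 1/κ = 0.139.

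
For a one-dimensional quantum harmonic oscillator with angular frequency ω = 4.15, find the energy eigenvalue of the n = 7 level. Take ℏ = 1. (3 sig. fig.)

The oscillator eigenvalues are E_n = ℏω(n + ½), so E_7 = 4.15 × 7.5 = 31.13.

E = 31.1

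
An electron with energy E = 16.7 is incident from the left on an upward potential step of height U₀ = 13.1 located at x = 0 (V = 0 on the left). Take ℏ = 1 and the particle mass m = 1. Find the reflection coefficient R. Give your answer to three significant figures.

The wavenumbers are k₁ = √(2mE)/ℏ = 5.779 on the left and k₂ = √(2m(E − U₀))/ℏ = 2.683 on the right.
Continuity of ψ and ψ′ at the step yields the reflection amplitude r = (k₁ − k₂)/(k₁ + k₂) = 0.3658; thus R = |r|² = 0.1338, T = 0.8662.

R = 0.134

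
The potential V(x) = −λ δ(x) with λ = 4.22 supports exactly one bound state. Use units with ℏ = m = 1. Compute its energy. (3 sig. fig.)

The bound state is ψ(x) = √κ e^{−κ|x|}. The derivative jump ψ'(0⁺) − ψ'(0⁻) = −(2mλ/ℏ²)ψ(0) fixes κ = mλ/ℏ² = 4.220.
Then E = −ℏ²κ²/(2m) = −mλ²/(2ℏ²) = -8.904.

E = -8.90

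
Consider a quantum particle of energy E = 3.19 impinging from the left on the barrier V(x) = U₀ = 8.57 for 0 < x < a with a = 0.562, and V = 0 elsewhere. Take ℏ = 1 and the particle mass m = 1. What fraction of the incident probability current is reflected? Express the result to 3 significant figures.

R = 0.910

Since E < U₀ the interior solution is evanescent with decay constant κ = √(2m(U₀ − E))/ℏ = 3.280.
κa = 1.843, sinh(κa) = 3.080.
Matching ψ, ψ′ at both faces gives T = [1 + U₀² sinh²(κa) / (4E(U₀ − E))]⁻¹ = 1/11.15 = 0.0897.
R = 1 − T = 0.910.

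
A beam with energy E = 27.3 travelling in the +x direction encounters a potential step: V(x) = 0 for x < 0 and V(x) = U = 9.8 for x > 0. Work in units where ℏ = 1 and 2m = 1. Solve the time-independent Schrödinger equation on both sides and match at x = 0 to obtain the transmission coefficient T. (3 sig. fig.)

The wavenumbers are k₁ = √(2mE)/ℏ = 5.225 on the left and k₂ = √(2m(E − U))/ℏ = 4.183 on the right.
Continuity of ψ and ψ′ at the step yields the reflection amplitude r = (k₁ − k₂)/(k₁ + k₂) = 0.1107; thus R = |r|² = 0.01226, T = 0.9877.

T = 0.988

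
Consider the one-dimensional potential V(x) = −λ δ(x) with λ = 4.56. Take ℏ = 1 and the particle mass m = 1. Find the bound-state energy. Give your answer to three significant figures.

The bound state is ψ(x) = √κ e^{−κ|x|}. The derivative jump ψ'(0⁺) − ψ'(0⁻) = −(2mλ/ℏ²)ψ(0) fixes κ = mλ/ℏ² = 4.560.
Then E = −ℏ²κ²/(2m) = −mλ²/(2ℏ²) = -10.40.

E = -10.4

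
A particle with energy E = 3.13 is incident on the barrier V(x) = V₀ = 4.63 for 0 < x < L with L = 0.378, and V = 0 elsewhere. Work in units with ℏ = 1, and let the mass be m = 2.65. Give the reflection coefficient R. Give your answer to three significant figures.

R = 0.651

Since E < V₀ the interior solution is evanescent with decay constant κ = √(2m(V₀ − E))/ℏ = 2.820.
κL = 1.066, sinh(κL) = 1.279.
Matching ψ, ψ′ at both faces gives T = [1 + V₀² sinh²(κL) / (4E(V₀ − E))]⁻¹ = 1/2.868 = 0.349.
R = 1 − T = 0.651.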